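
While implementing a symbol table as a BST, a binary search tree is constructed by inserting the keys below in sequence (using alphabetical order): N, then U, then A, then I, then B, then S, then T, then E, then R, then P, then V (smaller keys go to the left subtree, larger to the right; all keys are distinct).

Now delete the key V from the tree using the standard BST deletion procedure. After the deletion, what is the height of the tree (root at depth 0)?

4

Insert N: tree is empty, so N becomes the root.
Insert U: U > N → go right. Place as right child of N.
Insert A: A < N → go left. Place as left child of N.
Insert I: I < N → go left; I > A → go right. Place as right child of A.
Insert B: B < N → go left; B > A → go right; B < I → go left. Place as left child of I.
Insert S: S > N → go right; S < U → go left. Place as left child of U.
Insert T: T > N → go right; T < U → go left; T > S → go right. Place as right child of S.
Insert E: E < N → go left; E > A → go right; E < I → go left; E > B → go right. Place as right child of B.
Insert R: R > N → go right; R < U → go left; R < S → go left. Place as left child of S.
Insert P: P > N → go right; P < U → go left; P < S → go left; P < R → go left. Place as left child of R.
Insert V: V > N → go right; V > U → go right. Place as right child of U.

Delete V (at most one child — splice it out).
After deletion, deepest node is E at depth 4.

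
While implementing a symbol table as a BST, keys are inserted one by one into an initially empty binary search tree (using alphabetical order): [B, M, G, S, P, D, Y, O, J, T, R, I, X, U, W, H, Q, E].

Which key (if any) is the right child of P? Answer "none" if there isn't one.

B: root
M: right child of B (depth 1)
G: left child of M (depth 2)
S: right child of M (depth 2)
P: left child of S (depth 3)
D: left child of G (depth 3)
Y: right child of S (depth 3)
O: left child of P (depth 4)
J: right child of G (depth 3)
T: left child of Y (depth 4)
R: right child of P (depth 4)
I: left child of J (depth 4)
X: right child of T (depth 5)
U: left child of X (depth 6)
W: right child of U (depth 7)
H: left child of I (depth 5)
Q: left child of R (depth 5)
E: right child of D (depth 4)

R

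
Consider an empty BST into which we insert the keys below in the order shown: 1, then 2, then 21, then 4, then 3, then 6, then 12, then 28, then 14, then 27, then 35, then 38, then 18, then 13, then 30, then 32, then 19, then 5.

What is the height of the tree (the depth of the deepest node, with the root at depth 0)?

1: root
2: right child of 1 (depth 1)
21: right child of 2 (depth 2)
4: left child of 21 (depth 3)
3: left child of 4 (depth 4)
6: right child of 4 (depth 4)
12: right child of 6 (depth 5)
28: right child of 21 (depth 3)
14: right child of 12 (depth 6)
27: left child of 28 (depth 4)
35: right child of 28 (depth 4)
38: right child of 35 (depth 5)
18: right child of 14 (depth 7)
13: left child of 14 (depth 7)
30: left child of 35 (depth 5)
32: right child of 30 (depth 6)
19: right child of 18 (depth 8)
5: left child of 6 (depth 5)

The deepest node is 19 at depth 8.

8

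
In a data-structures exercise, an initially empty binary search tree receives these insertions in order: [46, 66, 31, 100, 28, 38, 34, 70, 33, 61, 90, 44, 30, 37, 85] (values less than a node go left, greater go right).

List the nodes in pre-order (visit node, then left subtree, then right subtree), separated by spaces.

Resulting structure (node: left, right):
  46: L=31, R=66
  66: L=61, R=100
  31: L=28, R=38
  100: L=70, R=–
  28: L=–, R=30
  38: L=34, R=44
  34: L=33, R=37
  70: L=–, R=90
  33: L=–, R=–
  61: L=–, R=–
  90: L=85, R=–
  44: L=–, R=–
  30: L=–, R=–
  37: L=–, R=–
  85: L=–, R=–

46 31 28 30 38 34 33 37 44 66 61 100 70 90 85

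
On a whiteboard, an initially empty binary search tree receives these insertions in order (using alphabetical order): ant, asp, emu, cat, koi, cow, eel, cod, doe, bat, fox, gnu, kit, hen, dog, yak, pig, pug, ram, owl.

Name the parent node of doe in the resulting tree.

eel

ant: root
asp: right child of ant (depth 1)
emu: right child of asp (depth 2)
cat: left child of emu (depth 3)
koi: right child of emu (depth 3)
cow: right child of cat (depth 4)
eel: right child of cow (depth 5)
cod: left child of cow (depth 5)
doe: left child of eel (depth 6)
bat: left child of cat (depth 4)
fox: left child of koi (depth 4)
gnu: right child of fox (depth 5)
kit: right child of gnu (depth 6)
hen: left child of kit (depth 7)
dog: right child of doe (depth 7)
yak: right child of koi (depth 4)
pig: left child of yak (depth 5)
pug: right child of pig (depth 6)
ram: right child of pug (depth 7)
owl: left child of pig (depth 6)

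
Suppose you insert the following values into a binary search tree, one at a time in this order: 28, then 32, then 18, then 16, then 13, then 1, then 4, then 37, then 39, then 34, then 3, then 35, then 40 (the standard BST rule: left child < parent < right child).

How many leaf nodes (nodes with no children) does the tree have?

3

Resulting structure (node: left, right):
  28: L=18, R=32
  32: L=–, R=37
  18: L=16, R=–
  16: L=13, R=–
  13: L=1, R=–
  1: L=–, R=4
  4: L=3, R=–
  37: L=34, R=39
  39: L=–, R=40
  34: L=–, R=35
  3: L=–, R=–
  35: L=–, R=–
  40: L=–, R=–

Leaves: 3, 35, 40 — 3 in total.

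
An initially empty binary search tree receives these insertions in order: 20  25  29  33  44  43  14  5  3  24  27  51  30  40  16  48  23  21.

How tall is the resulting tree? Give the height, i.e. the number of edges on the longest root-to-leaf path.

6

20: root
25: right child of 20 (depth 1)
29: right child of 25 (depth 2)
33: right child of 29 (depth 3)
44: right child of 33 (depth 4)
43: left child of 44 (depth 5)
14: left child of 20 (depth 1)
5: left child of 14 (depth 2)
3: left child of 5 (depth 3)
24: left child of 25 (depth 2)
27: left child of 29 (depth 3)
51: right child of 44 (depth 5)
30: left child of 33 (depth 4)
40: left child of 43 (depth 6)
16: right child of 14 (depth 2)
48: left child of 51 (depth 6)
23: left child of 24 (depth 3)
21: left child of 23 (depth 4)

The deepest node is 40 at depth 6.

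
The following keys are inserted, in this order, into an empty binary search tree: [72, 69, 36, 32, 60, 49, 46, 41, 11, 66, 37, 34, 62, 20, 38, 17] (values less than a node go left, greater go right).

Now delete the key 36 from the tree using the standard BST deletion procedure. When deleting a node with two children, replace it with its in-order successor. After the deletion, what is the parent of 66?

60

72: root
69: left child of 72 (depth 1)
36: left child of 69 (depth 2)
32: left child of 36 (depth 3)
60: right child of 36 (depth 3)
49: left child of 60 (depth 4)
46: left child of 49 (depth 5)
41: left child of 46 (depth 6)
11: left child of 32 (depth 4)
66: right child of 60 (depth 4)
37: left child of 41 (depth 7)
34: right child of 32 (depth 4)
62: left child of 66 (depth 5)
20: right child of 11 (depth 5)
38: right child of 37 (depth 8)
17: left child of 20 (depth 6)

Delete 36 (two children — replace with in-order successor).
After deletion, 66's parent is 60.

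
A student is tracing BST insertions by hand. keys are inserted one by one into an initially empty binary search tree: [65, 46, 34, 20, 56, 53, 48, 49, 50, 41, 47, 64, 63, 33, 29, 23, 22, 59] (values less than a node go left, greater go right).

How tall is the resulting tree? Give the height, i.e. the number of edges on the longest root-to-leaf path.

7

65: root
46: left child of 65 (depth 1)
34: left child of 46 (depth 2)
20: left child of 34 (depth 3)
56: right child of 46 (depth 2)
53: left child of 56 (depth 3)
48: left child of 53 (depth 4)
49: right child of 48 (depth 5)
50: right child of 49 (depth 6)
41: right child of 34 (depth 3)
47: left child of 48 (depth 5)
64: right child of 56 (depth 3)
63: left child of 64 (depth 4)
33: right child of 20 (depth 4)
29: left child of 33 (depth 5)
23: left child of 29 (depth 6)
22: left child of 23 (depth 7)
59: left child of 63 (depth 5)

The deepest node is 22 at depth 7.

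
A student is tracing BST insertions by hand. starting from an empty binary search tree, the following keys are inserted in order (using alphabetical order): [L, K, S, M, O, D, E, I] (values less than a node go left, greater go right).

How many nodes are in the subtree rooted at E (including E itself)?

2

Insert L: tree is empty, so L becomes the root.
Insert K: K < L → go left. Place as left child of L.
Insert S: S > L → go right. Place as right child of L.
Insert M: M > L → go right; M < S → go left. Place as left child of S.
Insert O: O > L → go right; O < S → go left; O > M → go right. Place as right child of M.
Insert D: D < L → go left; D < K → go left. Place as left child of K.
Insert E: E < L → go left; E < K → go left; E > D → go right. Place as right child of D.
Insert I: I < L → go left; I < K → go left; I > D → go right; I > E → go right. Place as right child of E.

Subtree rooted at E contains: E, I — 2 nodes.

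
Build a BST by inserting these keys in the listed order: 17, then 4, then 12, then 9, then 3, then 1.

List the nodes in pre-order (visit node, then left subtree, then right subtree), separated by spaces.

17: root
4: left child of 17 (depth 1)
12: right child of 4 (depth 2)
9: left child of 12 (depth 3)
3: left child of 4 (depth 2)
1: left child of 3 (depth 3)

17 4 3 1 12 9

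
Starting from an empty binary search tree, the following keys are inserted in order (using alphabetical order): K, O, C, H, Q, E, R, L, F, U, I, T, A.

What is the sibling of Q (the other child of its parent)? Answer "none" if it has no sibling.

L

K: root
O: right child of K (depth 1)
C: left child of K (depth 1)
H: right child of C (depth 2)
Q: right child of O (depth 2)
E: left child of H (depth 3)
R: right child of Q (depth 3)
L: left child of O (depth 2)
F: right child of E (depth 4)
U: right child of R (depth 4)
I: right child of H (depth 3)
T: left child of U (depth 5)
A: left child of C (depth 2)

Q's parent is O; the other child of O is L.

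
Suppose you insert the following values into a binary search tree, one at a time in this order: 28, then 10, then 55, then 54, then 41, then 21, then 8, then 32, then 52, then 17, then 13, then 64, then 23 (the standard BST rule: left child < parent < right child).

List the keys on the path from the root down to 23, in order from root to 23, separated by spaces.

Resulting structure (node: left, right):
  28: L=10, R=55
  10: L=8, R=21
  55: L=54, R=64
  54: L=41, R=–
  41: L=32, R=52
  21: L=17, R=23
  8: L=–, R=–
  32: L=–, R=–
  52: L=–, R=–
  17: L=13, R=–
  13: L=–, R=–
  64: L=–, R=–
  23: L=–, R=–

28 10 21 23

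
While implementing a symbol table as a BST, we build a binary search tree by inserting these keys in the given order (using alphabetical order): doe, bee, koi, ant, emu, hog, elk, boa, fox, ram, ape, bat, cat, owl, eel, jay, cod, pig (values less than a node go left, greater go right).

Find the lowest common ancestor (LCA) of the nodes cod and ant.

doe: root
bee: left child of doe (depth 1)
koi: right child of doe (depth 1)
ant: left child of bee (depth 2)
emu: left child of koi (depth 2)
hog: right child of emu (depth 3)
elk: left child of emu (depth 3)
boa: right child of bee (depth 2)
fox: left child of hog (depth 4)
ram: right child of koi (depth 2)
ape: right child of ant (depth 3)
bat: right child of ape (depth 4)
cat: right child of boa (depth 3)
owl: left child of ram (depth 3)
eel: left child of elk (depth 4)
jay: right child of hog (depth 4)
cod: right child of cat (depth 4)
pig: right child of owl (depth 4)

Path to cod: doe → bee → boa → cat → cod
Path to ant: doe → bee → ant
The paths share a prefix ending at bee, then split left and right.

bee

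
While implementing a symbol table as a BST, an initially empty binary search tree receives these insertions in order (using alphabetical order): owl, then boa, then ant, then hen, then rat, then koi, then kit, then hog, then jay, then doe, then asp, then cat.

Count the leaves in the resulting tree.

4

owl: root
boa: left child of owl (depth 1)
ant: left child of boa (depth 2)
hen: right child of boa (depth 2)
rat: right child of owl (depth 1)
koi: right child of hen (depth 3)
kit: left child of koi (depth 4)
hog: left child of kit (depth 5)
jay: right child of hog (depth 6)
doe: left child of hen (depth 3)
asp: right child of ant (depth 3)
cat: left child of doe (depth 4)

Leaves: asp, cat, jay, rat — 4 in total.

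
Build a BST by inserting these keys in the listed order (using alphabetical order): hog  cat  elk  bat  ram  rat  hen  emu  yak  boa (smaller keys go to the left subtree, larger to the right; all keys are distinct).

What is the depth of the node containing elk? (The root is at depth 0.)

2

hog: root
cat: left child of hog (depth 1)
elk: right child of cat (depth 2)
bat: left child of cat (depth 2)
ram: right child of hog (depth 1)
rat: right child of ram (depth 2)
hen: right child of elk (depth 3)
emu: left child of hen (depth 4)
yak: right child of rat (depth 3)
boa: right child of bat (depth 3)

Path to elk: hog → cat → elk, which is 2 edges.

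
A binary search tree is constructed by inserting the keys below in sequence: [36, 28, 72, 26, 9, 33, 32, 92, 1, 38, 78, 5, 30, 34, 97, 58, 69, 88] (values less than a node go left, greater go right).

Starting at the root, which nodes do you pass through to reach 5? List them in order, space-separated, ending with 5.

Insert 36: tree is empty, so 36 becomes the root.
Insert 28: 28 < 36 → go left. Place as left child of 36.
Insert 72: 72 > 36 → go right. Place as right child of 36.
Insert 26: 26 < 36 → go left; 26 < 28 → go left. Place as left child of 28.
Insert 9: 9 < 36 → go left; 9 < 28 → go left; 9 < 26 → go left. Place as left child of 26.
Insert 33: 33 < 36 → go left; 33 > 28 → go right. Place as right child of 28.
Insert 32: 32 < 36 → go left; 32 > 28 → go right; 32 < 33 → go left. Place as left child of 33.
Insert 92: 92 > 36 → go right; 92 > 72 → go right. Place as right child of 72.
Insert 1: 1 < 36 → go left; 1 < 28 → go left; 1 < 26 → go left; 1 < 9 → go left. Place as left child of 9.
Insert 38: 38 > 36 → go right; 38 < 72 → go left. Place as left child of 72.
Insert 78: 78 > 36 → go right; 78 > 72 → go right; 78 < 92 → go left. Place as left child of 92.
Insert 5: 5 < 36 → go left; 5 < 28 → go left; 5 < 26 → go left; 5 < 9 → go left; 5 > 1 → go right. Place as right child of 1.
Insert 30: 30 < 36 → go left; 30 > 28 → go right; 30 < 33 → go left; 30 < 32 → go left. Place as left child of 32.
Insert 34: 34 < 36 → go left; 34 > 28 → go right; 34 > 33 → go right. Place as right child of 33.
Insert 97: 97 > 36 → go right; 97 > 72 → go right; 97 > 92 → go right. Place as right child of 92.
Insert 58: 58 > 36 → go right; 58 < 72 → go left; 58 > 38 → go right. Place as right child of 38.
Insert 69: 69 > 36 → go right; 69 < 72 → go left; 69 > 38 → go right; 69 > 58 → go right. Place as right child of 58.
Insert 88: 88 > 36 → go right; 88 > 72 → go right; 88 < 92 → go left; 88 > 78 → go right. Place as right child of 78.

36 28 26 9 1 5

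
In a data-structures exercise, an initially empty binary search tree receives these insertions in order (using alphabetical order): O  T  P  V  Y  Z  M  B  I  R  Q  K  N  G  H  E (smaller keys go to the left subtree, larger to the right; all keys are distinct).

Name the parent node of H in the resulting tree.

O: root
T: right child of O (depth 1)
P: left child of T (depth 2)
V: right child of T (depth 2)
Y: right child of V (depth 3)
Z: right child of Y (depth 4)
M: left child of O (depth 1)
B: left child of M (depth 2)
I: right child of B (depth 3)
R: right child of P (depth 3)
Q: left child of R (depth 4)
K: right child of I (depth 4)
N: right child of M (depth 2)
G: left child of I (depth 4)
H: right child of G (depth 5)
E: left child of G (depth 5)

G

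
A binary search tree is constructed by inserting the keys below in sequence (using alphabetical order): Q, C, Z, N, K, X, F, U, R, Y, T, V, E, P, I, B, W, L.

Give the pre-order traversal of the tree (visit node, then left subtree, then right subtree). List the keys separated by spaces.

Q C B N K F E I L P Z X U R T V W Y

Insert Q: tree is empty, so Q becomes the root.
Insert C: C < Q → go left. Place as left child of Q.
Insert Z: Z > Q → go right. Place as right child of Q.
Insert N: N < Q → go left; N > C → go right. Place as right child of C.
Insert K: K < Q → go left; K > C → go right; K < N → go left. Place as left child of N.
Insert X: X > Q → go right; X < Z → go left. Place as left child of Z.
Insert F: F < Q → go left; F > C → go right; F < N → go left; F < K → go left. Place as left child of K.
Insert U: U > Q → go right; U < Z → go left; U < X → go left. Place as left child of X.
Insert R: R > Q → go right; R < Z → go left; R < X → go left; R < U → go left. Place as left child of U.
Insert Y: Y > Q → go right; Y < Z → go left; Y > X → go right. Place as right child of X.
Insert T: T > Q → go right; T < Z → go left; T < X → go left; T < U → go left; T > R → go right. Place as right child of R.
Insert V: V > Q → go right; V < Z → go left; V < X → go left; V > U → go right. Place as right child of U.
Insert E: E < Q → go left; E > C → go right; E < N → go left; E < K → go left; E < F → go left. Place as left child of F.
Insert P: P < Q → go left; P > C → go right; P > N → go right. Place as right child of N.
Insert I: I < Q → go left; I > C → go right; I < N → go left; I < K → go left; I > F → go right. Place as right child of F.
Insert B: B < Q → go left; B < C → go left. Place as left child of C.
Insert W: W > Q → go right; W < Z → go left; W < X → go left; W > U → go right; W > V → go right. Place as right child of V.
Insert L: L < Q → go left; L > C → go right; L < N → go left; L > K → go right. Place as right child of K.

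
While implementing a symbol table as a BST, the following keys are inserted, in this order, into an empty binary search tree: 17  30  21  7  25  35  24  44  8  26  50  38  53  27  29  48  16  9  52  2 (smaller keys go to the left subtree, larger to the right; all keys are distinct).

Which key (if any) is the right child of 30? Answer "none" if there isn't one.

Insert 17: tree is empty, so 17 becomes the root.
Insert 30: 30 > 17 → go right. Place as right child of 17.
Insert 21: 21 > 17 → go right; 21 < 30 → go left. Place as left child of 30.
Insert 7: 7 < 17 → go left. Place as left child of 17.
Insert 25: 25 > 17 → go right; 25 < 30 → go left; 25 > 21 → go right. Place as right child of 21.
Insert 35: 35 > 17 → go right; 35 > 30 → go right. Place as right child of 30.
Insert 24: 24 > 17 → go right; 24 < 30 → go left; 24 > 21 → go right; 24 < 25 → go left. Place as left child of 25.
Insert 44: 44 > 17 → go right; 44 > 30 → go right; 44 > 35 → go right. Place as right child of 35.
Insert 8: 8 < 17 → go left; 8 > 7 → go right. Place as right child of 7.
Insert 26: 26 > 17 → go right; 26 < 30 → go left; 26 > 21 → go right; 26 > 25 → go right. Place as right child of 25.
Insert 50: 50 > 17 → go right; 50 > 30 → go right; 50 > 35 → go right; 50 > 44 → go right. Place as right child of 44.
Insert 38: 38 > 17 → go right; 38 > 30 → go right; 38 > 35 → go right; 38 < 44 → go left. Place as left child of 44.
Insert 53: 53 > 17 → go right; 53 > 30 → go right; 53 > 35 → go right; 53 > 44 → go right; 53 > 50 → go right. Place as right child of 50.
Insert 27: 27 > 17 → go right; 27 < 30 → go left; 27 > 21 → go right; 27 > 25 → go right; 27 > 26 → go right. Place as right child of 26.
Insert 29: 29 > 17 → go right; 29 < 30 → go left; 29 > 21 → go right; 29 > 25 → go right; 29 > 26 → go right; 29 > 27 → go right. Place as right child of 27.
Insert 48: 48 > 17 → go right; 48 > 30 → go right; 48 > 35 → go right; 48 > 44 → go right; 48 < 50 → go left. Place as left child of 50.
Insert 16: 16 < 17 → go left; 16 > 7 → go right; 16 > 8 → go right. Place as right child of 8.
Insert 9: 9 < 17 → go left; 9 > 7 → go right; 9 > 8 → go right; 9 < 16 → go left. Place as left child of 16.
Insert 52: 52 > 17 → go right; 52 > 30 → go right; 52 > 35 → go right; 52 > 44 → go right; 52 > 50 → go right; 52 < 53 → go left. Place as left child of 53.
Insert 2: 2 < 17 → go left; 2 < 7 → go left. Place as left child of 7.

35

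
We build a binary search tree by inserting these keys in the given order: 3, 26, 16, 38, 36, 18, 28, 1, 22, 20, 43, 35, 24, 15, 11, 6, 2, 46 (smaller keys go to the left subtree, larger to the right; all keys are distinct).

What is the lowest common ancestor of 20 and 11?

3: root
26: right child of 3 (depth 1)
16: left child of 26 (depth 2)
38: right child of 26 (depth 2)
36: left child of 38 (depth 3)
18: right child of 16 (depth 3)
28: left child of 36 (depth 4)
1: left child of 3 (depth 1)
22: right child of 18 (depth 4)
20: left child of 22 (depth 5)
43: right child of 38 (depth 3)
35: right child of 28 (depth 5)
24: right child of 22 (depth 5)
15: left child of 16 (depth 3)
11: left child of 15 (depth 4)
6: left child of 11 (depth 5)
2: right child of 1 (depth 2)
46: right child of 43 (depth 4)

Path to 20: 3 → 26 → 16 → 18 → 22 → 20
Path to 11: 3 → 26 → 16 → 15 → 11
The paths share a prefix ending at 16, then split left and right.

16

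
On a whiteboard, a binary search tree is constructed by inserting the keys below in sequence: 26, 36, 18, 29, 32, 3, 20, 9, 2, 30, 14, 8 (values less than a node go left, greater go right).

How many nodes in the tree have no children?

Insert 26: tree is empty, so 26 becomes the root.
Insert 36: 36 > 26 → go right. Place as right child of 26.
Insert 18: 18 < 26 → go left. Place as left child of 26.
Insert 29: 29 > 26 → go right; 29 < 36 → go left. Place as left child of 36.
Insert 32: 32 > 26 → go right; 32 < 36 → go left; 32 > 29 → go right. Place as right child of 29.
Insert 3: 3 < 26 → go left; 3 < 18 → go left. Place as left child of 18.
Insert 20: 20 < 26 → go left; 20 > 18 → go right. Place as right child of 18.
Insert 9: 9 < 26 → go left; 9 < 18 → go left; 9 > 3 → go right. Place as right child of 3.
Insert 2: 2 < 26 → go left; 2 < 18 → go left; 2 < 3 → go left. Place as left child of 3.
Insert 30: 30 > 26 → go right; 30 < 36 → go left; 30 > 29 → go right; 30 < 32 → go left. Place as left child of 32.
Insert 14: 14 < 26 → go left; 14 < 18 → go left; 14 > 3 → go right; 14 > 9 → go right. Place as right child of 9.
Insert 8: 8 < 26 → go left; 8 < 18 → go left; 8 > 3 → go right; 8 < 9 → go left. Place as left child of 9.

Leaves: 2, 8, 14, 20, 30 — 5 in total.

5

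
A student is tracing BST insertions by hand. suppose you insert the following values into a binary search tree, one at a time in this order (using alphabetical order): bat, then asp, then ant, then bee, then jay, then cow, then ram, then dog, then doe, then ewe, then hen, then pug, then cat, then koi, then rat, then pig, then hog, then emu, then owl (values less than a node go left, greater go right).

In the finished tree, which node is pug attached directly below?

Insert bat: tree is empty, so bat becomes the root.
Insert asp: asp < bat → go left. Place as left child of bat.
Insert ant: ant < bat → go left; ant < asp → go left. Place as left child of asp.
Insert bee: bee > bat → go right. Place as right child of bat.
Insert jay: jay > bat → go right; jay > bee → go right. Place as right child of bee.
Insert cow: cow > bat → go right; cow > bee → go right; cow < jay → go left. Place as left child of jay.
Insert ram: ram > bat → go right; ram > bee → go right; ram > jay → go right. Place as right child of jay.
Insert dog: dog > bat → go right; dog > bee → go right; dog < jay → go left; dog > cow → go right. Place as right child of cow.
Insert doe: doe > bat → go right; doe > bee → go right; doe < jay → go left; doe > cow → go right; doe < dog → go left. Place as left child of dog.
Insert ewe: ewe > bat → go right; ewe > bee → go right; ewe < jay → go left; ewe > cow → go right; ewe > dog → go right. Place as right child of dog.
Insert hen: hen > bat → go right; hen > bee → go right; hen < jay → go left; hen > cow → go right; hen > dog → go right; hen > ewe → go right. Place as right child of ewe.
Insert pug: pug > bat → go right; pug > bee → go right; pug > jay → go right; pug < ram → go left. Place as left child of ram.
Insert cat: cat > bat → go right; cat > bee → go right; cat < jay → go left; cat < cow → go left. Place as left child of cow.
Insert koi: koi > bat → go right; koi > bee → go right; koi > jay → go right; koi < ram → go left; koi < pug → go left. Place as left child of pug.
Insert rat: rat > bat → go right; rat > bee → go right; rat > jay → go right; rat > ram → go right. Place as right child of ram.
Insert pig: pig > bat → go right; pig > bee → go right; pig > jay → go right; pig < ram → go left; pig < pug → go left; pig > koi → go right. Place as right child of koi.
Insert hog: hog > bat → go right; hog > bee → go right; hog < jay → go left; hog > cow → go right; hog > dog → go right; hog > ewe → go right; hog > hen → go right. Place as right child of hen.
Insert emu: emu > bat → go right; emu > bee → go right; emu < jay → go left; emu > cow → go right; emu > dog → go right; emu < ewe → go left. Place as left child of ewe.
Insert owl: owl > bat → go right; owl > bee → go right; owl > jay → go right; owl < ram → go left; owl < pug → go left; owl > koi → go right; owl < pig → go left. Place as left child of pig.

ram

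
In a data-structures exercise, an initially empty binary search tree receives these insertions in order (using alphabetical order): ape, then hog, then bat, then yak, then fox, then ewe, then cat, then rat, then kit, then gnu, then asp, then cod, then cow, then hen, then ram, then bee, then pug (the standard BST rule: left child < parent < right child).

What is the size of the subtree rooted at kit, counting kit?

Insert ape: tree is empty, so ape becomes the root.
Insert hog: hog > ape → go right. Place as right child of ape.
Insert bat: bat > ape → go right; bat < hog → go left. Place as left child of hog.
Insert yak: yak > ape → go right; yak > hog → go right. Place as right child of hog.
Insert fox: fox > ape → go right; fox < hog → go left; fox > bat → go right. Place as right child of bat.
Insert ewe: ewe > ape → go right; ewe < hog → go left; ewe > bat → go right; ewe < fox → go left. Place as left child of fox.
Insert cat: cat > ape → go right; cat < hog → go left; cat > bat → go right; cat < fox → go left; cat < ewe → go left. Place as left child of ewe.
Insert rat: rat > ape → go right; rat > hog → go right; rat < yak → go left. Place as left child of yak.
Insert kit: kit > ape → go right; kit > hog → go right; kit < yak → go left; kit < rat → go left. Place as left child of rat.
Insert gnu: gnu > ape → go right; gnu < hog → go left; gnu > bat → go right; gnu > fox → go right. Place as right child of fox.
Insert asp: asp > ape → go right; asp < hog → go left; asp < bat → go left. Place as left child of bat.
Insert cod: cod > ape → go right; cod < hog → go left; cod > bat → go right; cod < fox → go left; cod < ewe → go left; cod > cat → go right. Place as right child of cat.
Insert cow: cow > ape → go right; cow < hog → go left; cow > bat → go right; cow < fox → go left; cow < ewe → go left; cow > cat → go right; cow > cod → go right. Place as right child of cod.
Insert hen: hen > ape → go right; hen < hog → go left; hen > bat → go right; hen > fox → go right; hen > gnu → go right. Place as right child of gnu.
Insert ram: ram > ape → go right; ram > hog → go right; ram < yak → go left; ram < rat → go left; ram > kit → go right. Place as right child of kit.
Insert bee: bee > ape → go right; bee < hog → go left; bee > bat → go right; bee < fox → go left; bee < ewe → go left; bee < cat → go left. Place as left child of cat.
Insert pug: pug > ape → go right; pug > hog → go right; pug < yak → go left; pug < rat → go left; pug > kit → go right; pug < ram → go left. Place as left child of ram.

Subtree rooted at kit contains: kit, ram, pug — 3 nodes.

3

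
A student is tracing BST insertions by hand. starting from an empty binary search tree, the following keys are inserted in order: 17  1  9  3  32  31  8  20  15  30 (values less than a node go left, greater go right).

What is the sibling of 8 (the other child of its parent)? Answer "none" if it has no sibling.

17: root
1: left child of 17 (depth 1)
9: right child of 1 (depth 2)
3: left child of 9 (depth 3)
32: right child of 17 (depth 1)
31: left child of 32 (depth 2)
8: right child of 3 (depth 4)
20: left child of 31 (depth 3)
15: right child of 9 (depth 3)
30: right child of 20 (depth 4)

8's parent is 3, which has only one child.

none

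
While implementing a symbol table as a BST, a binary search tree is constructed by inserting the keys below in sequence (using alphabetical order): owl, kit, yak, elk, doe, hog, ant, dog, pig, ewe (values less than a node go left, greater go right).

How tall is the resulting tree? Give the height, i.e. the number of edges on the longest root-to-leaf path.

Insert owl: tree is empty, so owl becomes the root.
Insert kit: kit < owl → go left. Place as left child of owl.
Insert yak: yak > owl → go right. Place as right child of owl.
Insert elk: elk < owl → go left; elk < kit → go left. Place as left child of kit.
Insert doe: doe < owl → go left; doe < kit → go left; doe < elk → go left. Place as left child of elk.
Insert hog: hog < owl → go left; hog < kit → go left; hog > elk → go right. Place as right child of elk.
Insert ant: ant < owl → go left; ant < kit → go left; ant < elk → go left; ant < doe → go left. Place as left child of doe.
Insert dog: dog < owl → go left; dog < kit → go left; dog < elk → go left; dog > doe → go right. Place as right child of doe.
Insert pig: pig > owl → go right; pig < yak → go left. Place as left child of yak.
Insert ewe: ewe < owl → go left; ewe < kit → go left; ewe > elk → go right; ewe < hog → go left. Place as left child of hog.

The deepest node is ant at depth 4.

4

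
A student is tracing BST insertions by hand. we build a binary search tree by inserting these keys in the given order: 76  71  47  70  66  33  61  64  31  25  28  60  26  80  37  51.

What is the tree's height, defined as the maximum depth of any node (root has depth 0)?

76: root
71: left child of 76 (depth 1)
47: left child of 71 (depth 2)
70: right child of 47 (depth 3)
66: left child of 70 (depth 4)
33: left child of 47 (depth 3)
61: left child of 66 (depth 5)
64: right child of 61 (depth 6)
31: left child of 33 (depth 4)
25: left child of 31 (depth 5)
28: right child of 25 (depth 6)
60: left child of 61 (depth 6)
26: left child of 28 (depth 7)
80: right child of 76 (depth 1)
37: right child of 33 (depth 4)
51: left child of 60 (depth 7)

The deepest node is 26 at depth 7.

7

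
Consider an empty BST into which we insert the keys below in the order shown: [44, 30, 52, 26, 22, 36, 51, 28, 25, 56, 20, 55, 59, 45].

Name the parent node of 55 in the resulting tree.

Insert 44: tree is empty, so 44 becomes the root.
Insert 30: 30 < 44 → go left. Place as left child of 44.
Insert 52: 52 > 44 → go right. Place as right child of 44.
Insert 26: 26 < 44 → go left; 26 < 30 → go left. Place as left child of 30.
Insert 22: 22 < 44 → go left; 22 < 30 → go left; 22 < 26 → go left. Place as left child of 26.
Insert 36: 36 < 44 → go left; 36 > 30 → go right. Place as right child of 30.
Insert 51: 51 > 44 → go right; 51 < 52 → go left. Place as left child of 52.
Insert 28: 28 < 44 → go left; 28 < 30 → go left; 28 > 26 → go right. Place as right child of 26.
Insert 25: 25 < 44 → go left; 25 < 30 → go left; 25 < 26 → go left; 25 > 22 → go right. Place as right child of 22.
Insert 56: 56 > 44 → go right; 56 > 52 → go right. Place as right child of 52.
Insert 20: 20 < 44 → go left; 20 < 30 → go left; 20 < 26 → go left; 20 < 22 → go left. Place as left child of 22.
Insert 55: 55 > 44 → go right; 55 > 52 → go right; 55 < 56 → go left. Place as left child of 56.
Insert 59: 59 > 44 → go right; 59 > 52 → go right; 59 > 56 → go right. Place as right child of 56.
Insert 45: 45 > 44 → go right; 45 < 52 → go left; 45 < 51 → go left. Place as left child of 51.

56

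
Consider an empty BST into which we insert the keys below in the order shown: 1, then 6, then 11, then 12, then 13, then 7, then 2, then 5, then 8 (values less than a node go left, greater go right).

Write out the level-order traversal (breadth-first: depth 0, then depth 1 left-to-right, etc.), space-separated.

Insert 1: tree is empty, so 1 becomes the root.
Insert 6: 6 > 1 → go right. Place as right child of 1.
Insert 11: 11 > 1 → go right; 11 > 6 → go right. Place as right child of 6.
Insert 12: 12 > 1 → go right; 12 > 6 → go right; 12 > 11 → go right. Place as right child of 11.
Insert 13: 13 > 1 → go right; 13 > 6 → go right; 13 > 11 → go right; 13 > 12 → go right. Place as right child of 12.
Insert 7: 7 > 1 → go right; 7 > 6 → go right; 7 < 11 → go left. Place as left child of 11.
Insert 2: 2 > 1 → go right; 2 < 6 → go left. Place as left child of 6.
Insert 5: 5 > 1 → go right; 5 < 6 → go left; 5 > 2 → go right. Place as right child of 2.
Insert 8: 8 > 1 → go right; 8 > 6 → go right; 8 < 11 → go left; 8 > 7 → go right. Place as right child of 7.

1 6 2 11 5 7 12 8 13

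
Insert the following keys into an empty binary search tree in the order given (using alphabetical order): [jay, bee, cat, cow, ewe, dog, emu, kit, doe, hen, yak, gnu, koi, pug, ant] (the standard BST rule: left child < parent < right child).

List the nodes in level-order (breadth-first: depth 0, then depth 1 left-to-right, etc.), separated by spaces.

Insert jay: tree is empty, so jay becomes the root.
Insert bee: bee < jay → go left. Place as left child of jay.
Insert cat: cat < jay → go left; cat > bee → go right. Place as right child of bee.
Insert cow: cow < jay → go left; cow > bee → go right; cow > cat → go right. Place as right child of cat.
Insert ewe: ewe < jay → go left; ewe > bee → go right; ewe > cat → go right; ewe > cow → go right. Place as right child of cow.
Insert dog: dog < jay → go left; dog > bee → go right; dog > cat → go right; dog > cow → go right; dog < ewe → go left. Place as left child of ewe.
Insert emu: emu < jay → go left; emu > bee → go right; emu > cat → go right; emu > cow → go right; emu < ewe → go left; emu > dog → go right. Place as right child of dog.
Insert kit: kit > jay → go right. Place as right child of jay.
Insert doe: doe < jay → go left; doe > bee → go right; doe > cat → go right; doe > cow → go right; doe < ewe → go left; doe < dog → go left. Place as left child of dog.
Insert hen: hen < jay → go left; hen > bee → go right; hen > cat → go right; hen > cow → go right; hen > ewe → go right. Place as right child of ewe.
Insert yak: yak > jay → go right; yak > kit → go right. Place as right child of kit.
Insert gnu: gnu < jay → go left; gnu > bee → go right; gnu > cat → go right; gnu > cow → go right; gnu > ewe → go right; gnu < hen → go left. Place as left child of hen.
Insert koi: koi > jay → go right; koi > kit → go right; koi < yak → go left. Place as left child of yak.
Insert pug: pug > jay → go right; pug > kit → go right; pug < yak → go left; pug > koi → go right. Place as right child of koi.
Insert ant: ant < jay → go left; ant < bee → go left. Place as left child of bee.

jay bee kit ant cat yak cow koi ewe pug dog hen doe emu gnu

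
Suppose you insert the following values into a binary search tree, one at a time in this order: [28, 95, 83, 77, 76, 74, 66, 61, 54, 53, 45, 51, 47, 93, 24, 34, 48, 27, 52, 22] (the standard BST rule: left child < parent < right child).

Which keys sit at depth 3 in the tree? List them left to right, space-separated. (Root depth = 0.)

28: root
95: right child of 28 (depth 1)
83: left child of 95 (depth 2)
77: left child of 83 (depth 3)
76: left child of 77 (depth 4)
74: left child of 76 (depth 5)
66: left child of 74 (depth 6)
61: left child of 66 (depth 7)
54: left child of 61 (depth 8)
53: left child of 54 (depth 9)
45: left child of 53 (depth 10)
51: right child of 45 (depth 11)
47: left child of 51 (depth 12)
93: right child of 83 (depth 3)
24: left child of 28 (depth 1)
34: left child of 45 (depth 11)
48: right child of 47 (depth 13)
27: right child of 24 (depth 2)
52: right child of 51 (depth 12)
22: left child of 24 (depth 2)

77 93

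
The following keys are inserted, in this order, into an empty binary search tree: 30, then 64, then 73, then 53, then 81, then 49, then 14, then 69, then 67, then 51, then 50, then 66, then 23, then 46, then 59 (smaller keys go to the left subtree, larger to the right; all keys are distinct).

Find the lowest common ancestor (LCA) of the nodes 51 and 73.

30: root
64: right child of 30 (depth 1)
73: right child of 64 (depth 2)
53: left child of 64 (depth 2)
81: right child of 73 (depth 3)
49: left child of 53 (depth 3)
14: left child of 30 (depth 1)
69: left child of 73 (depth 3)
67: left child of 69 (depth 4)
51: right child of 49 (depth 4)
50: left child of 51 (depth 5)
66: left child of 67 (depth 5)
23: right child of 14 (depth 2)
46: left child of 49 (depth 4)
59: right child of 53 (depth 3)

Path to 51: 30 → 64 → 53 → 49 → 51
Path to 73: 30 → 64 → 73
The paths share a prefix ending at 64, then split left and right.

64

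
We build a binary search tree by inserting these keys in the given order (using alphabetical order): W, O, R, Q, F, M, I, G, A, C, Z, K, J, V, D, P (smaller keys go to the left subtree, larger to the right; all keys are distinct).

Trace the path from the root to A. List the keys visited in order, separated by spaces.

W: root
O: left child of W (depth 1)
R: right child of O (depth 2)
Q: left child of R (depth 3)
F: left child of O (depth 2)
M: right child of F (depth 3)
I: left child of M (depth 4)
G: left child of I (depth 5)
A: left child of F (depth 3)
C: right child of A (depth 4)
Z: right child of W (depth 1)
K: right child of I (depth 5)
J: left child of K (depth 6)
V: right child of R (depth 3)
D: right child of C (depth 5)
P: left child of Q (depth 4)

W O F A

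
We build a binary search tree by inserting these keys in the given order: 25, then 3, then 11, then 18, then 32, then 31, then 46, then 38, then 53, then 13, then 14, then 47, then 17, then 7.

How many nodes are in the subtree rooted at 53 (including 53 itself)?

2

Resulting structure (node: left, right):
  25: L=3, R=32
  3: L=–, R=11
  11: L=7, R=18
  18: L=13, R=–
  32: L=31, R=46
  31: L=–, R=–
  46: L=38, R=53
  38: L=–, R=–
  53: L=47, R=–
  13: L=–, R=14
  14: L=–, R=17
  47: L=–, R=–
  17: L=–, R=–
  7: L=–, R=–

Subtree rooted at 53 contains: 53, 47 — 2 nodes.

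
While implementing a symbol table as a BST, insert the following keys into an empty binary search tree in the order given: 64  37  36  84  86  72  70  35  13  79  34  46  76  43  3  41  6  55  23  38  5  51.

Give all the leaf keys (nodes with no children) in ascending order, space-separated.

64: root
37: left child of 64 (depth 1)
36: left child of 37 (depth 2)
84: right child of 64 (depth 1)
86: right child of 84 (depth 2)
72: left child of 84 (depth 2)
70: left child of 72 (depth 3)
35: left child of 36 (depth 3)
13: left child of 35 (depth 4)
79: right child of 72 (depth 3)
34: right child of 13 (depth 5)
46: right child of 37 (depth 2)
76: left child of 79 (depth 4)
43: left child of 46 (depth 3)
3: left child of 13 (depth 5)
41: left child of 43 (depth 4)
6: right child of 3 (depth 6)
55: right child of 46 (depth 3)
23: left child of 34 (depth 6)
38: left child of 41 (depth 5)
5: left child of 6 (depth 7)
51: left child of 55 (depth 4)

5 23 38 51 70 76 86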